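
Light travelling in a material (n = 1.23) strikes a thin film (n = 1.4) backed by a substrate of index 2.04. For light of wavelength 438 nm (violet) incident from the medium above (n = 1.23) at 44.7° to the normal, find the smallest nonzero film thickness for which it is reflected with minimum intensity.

99.5 nm

Ray reflecting at the top interface goes from n = 1.23 toward n = 1.4: a half-wave phase shift.
Bottom surface (1.4 → 2.04): reflection off a higher-index medium gives a half-wave phase shift.
The two reflections carry the same phase change, so no net offset.
For minimum reflection here: 2 n t cos θ_r = (m + ½) λ.
Snell's law: 1.23 sin 44.7° = 1.4 sin θ_r → sin θ_r = 0.618, cos θ_r = 0.786.
Minimum at m = 0: t = λ / (4 n cos θ_r) = 438 / (4 × 1.4 × 0.786) = 99.5 nm.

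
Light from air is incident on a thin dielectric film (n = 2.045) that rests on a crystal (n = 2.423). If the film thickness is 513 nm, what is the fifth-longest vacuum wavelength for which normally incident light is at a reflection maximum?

420 nm

At the upper boundary (n = 1.0 to n = 2.045) the reflected ray undergoes a half-wave phase shift.
At the lower boundary (n = 2.045 to n = 2.423) the reflected ray undergoes a half-wave phase shift.
Zero or two π shifts → no net half-wave offset.
For maximum reflection here: 2 n t = m λ.
λ = 2 n t / m. The fifth-longest wavelength is m = 5: λ = 2 × 2.045 × 513 / 5.00 = 420 nm.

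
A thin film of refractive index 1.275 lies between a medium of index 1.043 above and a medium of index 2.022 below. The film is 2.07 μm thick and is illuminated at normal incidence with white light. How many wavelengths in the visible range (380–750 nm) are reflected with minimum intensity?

Top surface (1.043 → 1.275): reflection off a higher-index medium gives a half-wave phase shift.
Bottom surface (1.275 → 2.022): reflection off a higher-index medium gives a half-wave phase shift.
Zero or two π shifts → no net half-wave offset.
With no net inversion, destructive interference in reflection requires 2 n t = (m + ½) λ.
λ = 2 n t / (m + ½) = 5279 / (m + ½) nm.
m=6: 812 nm (IR); m=7: 704 nm (visible); m=8: 621 nm (visible); m=9: 556 nm (visible); m=10: 503 nm (visible); m=11: 459 nm (visible); m=12: 422 nm (visible); m=13: 391 nm (visible); m=14: 364 nm (UV).

7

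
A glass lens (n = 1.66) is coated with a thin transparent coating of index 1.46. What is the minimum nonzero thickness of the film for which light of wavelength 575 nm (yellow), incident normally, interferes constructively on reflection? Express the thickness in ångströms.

1969 Å

Top surface (1.0 → 1.46): reflection off a higher-index medium gives a half-wave phase shift.
Ray reflecting at the bottom interface goes from n = 1.46 toward n = 1.66: a half-wave phase shift.
Net: no relative phase inversion (both shifts match).
For strong reflection here: 2 n t = m λ.
Minimum nonzero at m = 1: t = λ / (2 n) = 575 / (2 × 1.46) = 197 nm.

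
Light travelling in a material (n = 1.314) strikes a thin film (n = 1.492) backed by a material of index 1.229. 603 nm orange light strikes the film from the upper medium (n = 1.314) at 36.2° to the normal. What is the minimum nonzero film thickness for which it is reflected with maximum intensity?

118 nm

Top surface (1.314 → 1.492): reflection off a higher-index medium gives a half-wave phase shift.
At the lower boundary (n = 1.492 to n = 1.229) the reflected ray undergoes no phase shift.
The two reflections differ by half a wavelength.
With one net inversion, constructive interference in reflection requires 2 n t cos θ_r = (m + ½) λ.
Snell's law: 1.314 sin 36.2° = 1.492 sin θ_r → sin θ_r = 0.520, cos θ_r = 0.854.
Minimum at m = 0: t = λ / (4 n cos θ_r) = 603 / (4 × 1.492 × 0.854) = 118 nm.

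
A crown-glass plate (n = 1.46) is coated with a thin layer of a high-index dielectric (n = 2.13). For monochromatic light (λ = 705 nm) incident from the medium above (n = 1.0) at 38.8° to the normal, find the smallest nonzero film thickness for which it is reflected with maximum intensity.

Top surface (1.0 → 2.13): reflection off a higher-index medium gives a half-wave phase shift.
At the lower boundary (n = 2.13 to n = 1.46) the reflected ray undergoes no phase shift.
Exactly one π shift → a net half-wave offset.
For strong reflection here: 2 n t cos θ_r = (m + ½) λ.
Snell's law: 1.0 sin 38.8° = 2.13 sin θ_r → sin θ_r = 0.294, cos θ_r = 0.956.
Minimum at m = 0: t = λ / (4 n cos θ_r) = 705 / (4 × 2.13 × 0.956) = 86.6 nm.

86.6 nm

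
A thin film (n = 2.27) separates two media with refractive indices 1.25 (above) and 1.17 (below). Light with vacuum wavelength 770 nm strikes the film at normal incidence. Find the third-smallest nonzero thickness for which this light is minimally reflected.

Ray reflecting at the top interface goes from n = 1.25 toward n = 2.27: a half-wave phase shift.
Bottom surface (2.27 → 1.17): reflection off a lower-index medium gives no phase shift.
The two reflections differ by half a wavelength.
So the condition for destructive reflection is 2 n t = m λ.
The third-smallest nonzero thickness corresponds to m = 3: t = m λ / (2 n) = 3.00 × 770 / (2 × 2.27) = 509 nm.

509 nm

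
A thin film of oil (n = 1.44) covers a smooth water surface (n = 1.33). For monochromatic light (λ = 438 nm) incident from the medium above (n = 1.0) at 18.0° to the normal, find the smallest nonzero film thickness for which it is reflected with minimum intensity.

Top surface (1.0 → 1.44): reflection off a higher-index medium gives a half-wave phase shift.
Ray reflecting at the bottom interface goes from n = 1.44 toward n = 1.33: no phase shift.
Exactly one π shift → a net half-wave offset.
With one net inversion, destructive interference in reflection requires 2 n t cos θ_r = m λ.
Snell's law: 1.0 sin 18.0° = 1.44 sin θ_r → sin θ_r = 0.215, cos θ_r = 0.977.
Minimum nonzero at m = 1: t = λ / (2 n cos θ_r) = 438 / (2 × 1.44 × 0.977) = 156 nm.

156 nm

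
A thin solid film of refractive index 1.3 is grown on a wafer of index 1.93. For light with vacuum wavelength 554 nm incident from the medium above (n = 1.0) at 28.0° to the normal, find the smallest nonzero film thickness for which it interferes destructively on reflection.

Top surface (1.0 → 1.3): reflection off a higher-index medium gives a half-wave phase shift.
At the lower boundary (n = 1.3 to n = 1.93) the reflected ray undergoes a half-wave phase shift.
The two reflections carry the same phase change, so no net offset.
For dark reflection here: 2 n t cos θ_r = (m + ½) λ.
Snell's law: 1.0 sin 28.0° = 1.3 sin θ_r → sin θ_r = 0.361, cos θ_r = 0.933.
Minimum at m = 0: t = λ / (4 n cos θ_r) = 554 / (4 × 1.3 × 0.933) = 114 nm.

114 nm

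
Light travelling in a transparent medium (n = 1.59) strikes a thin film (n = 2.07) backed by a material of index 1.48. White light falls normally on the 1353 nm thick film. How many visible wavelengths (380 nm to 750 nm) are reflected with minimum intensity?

At the upper boundary (n = 1.59 to n = 2.07) the reflected ray undergoes a half-wave phase shift.
At the lower boundary (n = 2.07 to n = 1.48) the reflected ray undergoes no phase shift.
Net: one phase inversion between the two reflected rays.
For minimum reflection here: 2 n t = m λ.
λ = 2 n t / m = 5601 / m nm.
m=7: 800 nm (IR); m=8: 700 nm (visible); m=9: 622 nm (visible); m=10: 560 nm (visible); m=11: 509 nm (visible); m=12: 467 nm (visible); m=13: 431 nm (visible); m=14: 400 nm (visible); m=15: 373 nm (UV).

7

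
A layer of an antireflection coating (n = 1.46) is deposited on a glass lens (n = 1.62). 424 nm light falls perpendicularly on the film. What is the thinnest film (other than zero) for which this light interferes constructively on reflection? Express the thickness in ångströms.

At the upper boundary (n = 1.0 to n = 1.46) the reflected ray undergoes a half-wave phase shift.
Bottom surface (1.46 → 1.62): reflection off a higher-index medium gives a half-wave phase shift.
Zero or two π shifts → no net half-wave offset.
With no net inversion, constructive interference in reflection requires 2 n t = m λ.
Minimum nonzero at m = 1: t = λ / (2 n) = 424 / (2 × 1.46) = 145 nm.

1452 Å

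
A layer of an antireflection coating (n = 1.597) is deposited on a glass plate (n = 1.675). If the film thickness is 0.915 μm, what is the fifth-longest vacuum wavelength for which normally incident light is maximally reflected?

585 nm

Ray reflecting at the top interface goes from n = 1.0 toward n = 1.597: a half-wave phase shift.
At the lower boundary (n = 1.597 to n = 1.675) the reflected ray undergoes a half-wave phase shift.
Net: no relative phase inversion (both shifts match).
So the condition for constructive reflection is 2 n t = m λ.
λ = 2 n t / m. The fifth-longest wavelength is m = 5: λ = 2 × 1.597 × 915 / 5.00 = 585 nm.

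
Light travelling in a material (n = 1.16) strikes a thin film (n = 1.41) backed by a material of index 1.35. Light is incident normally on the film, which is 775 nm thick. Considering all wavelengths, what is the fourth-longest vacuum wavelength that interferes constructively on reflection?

624 nm

Top surface (1.16 → 1.41): reflection off a higher-index medium gives a half-wave phase shift.
Ray reflecting at the bottom interface goes from n = 1.41 toward n = 1.35: no phase shift.
Exactly one π shift → a net half-wave offset.
For bright reflection here: 2 n t = (m + ½) λ.
λ = 2 n t / (m + ½). The fourth-longest wavelength is m = 3: λ = 2 × 1.41 × 775 / 3.50 = 624 nm.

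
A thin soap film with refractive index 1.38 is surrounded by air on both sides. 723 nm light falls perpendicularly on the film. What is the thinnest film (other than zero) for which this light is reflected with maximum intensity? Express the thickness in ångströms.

1310 Å

Top surface (1.0 → 1.38): reflection off a higher-index medium gives a half-wave phase shift.
Ray reflecting at the bottom interface goes from n = 1.38 toward n = 1.0: no phase shift.
Exactly one π shift → a net half-wave offset.
With one net inversion, constructive interference in reflection requires 2 n t = (m + ½) λ.
Minimum at m = 0: t = λ / (4 n) = 723 / (4 × 1.38) = 131 nm.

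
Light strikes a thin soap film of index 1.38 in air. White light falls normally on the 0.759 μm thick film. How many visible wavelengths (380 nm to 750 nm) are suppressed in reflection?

3

Ray reflecting at the top interface goes from n = 1.0 toward n = 1.38: a half-wave phase shift.
At the lower boundary (n = 1.38 to n = 1.0) the reflected ray undergoes no phase shift.
Net: one phase inversion between the two reflected rays.
For dark reflection here: 2 n t = m λ.
λ = 2 n t / m = 2095 / m nm.
m=2: 1047 nm (IR); m=3: 698 nm (visible); m=4: 524 nm (visible); m=5: 419 nm (visible); m=6: 349 nm (UV).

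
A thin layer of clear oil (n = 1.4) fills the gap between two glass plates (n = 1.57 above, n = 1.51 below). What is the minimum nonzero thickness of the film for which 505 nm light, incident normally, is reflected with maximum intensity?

Ray reflecting at the top interface goes from n = 1.57 toward n = 1.4: no phase shift.
At the lower boundary (n = 1.4 to n = 1.51) the reflected ray undergoes a half-wave phase shift.
Net: one phase inversion between the two reflected rays.
For bright reflection here: 2 n t = (m + ½) λ.
Minimum at m = 0: t = λ / (4 n) = 505 / (4 × 1.4) = 90.2 nm.

90.2 nm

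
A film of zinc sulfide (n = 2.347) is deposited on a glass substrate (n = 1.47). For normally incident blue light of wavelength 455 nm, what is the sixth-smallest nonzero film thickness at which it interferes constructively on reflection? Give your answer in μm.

0.533 μm

At the upper boundary (n = 1.0 to n = 2.347) the reflected ray undergoes a half-wave phase shift.
At the lower boundary (n = 2.347 to n = 1.47) the reflected ray undergoes no phase shift.
Net: one phase inversion between the two reflected rays.
For strong reflection here: 2 n t = (m + ½) λ.
The sixth-smallest nonzero thickness corresponds to m = 5: t = (m + ½) λ / (2 n) = 5.50 × 455 / (2 × 2.347) = 533 nm.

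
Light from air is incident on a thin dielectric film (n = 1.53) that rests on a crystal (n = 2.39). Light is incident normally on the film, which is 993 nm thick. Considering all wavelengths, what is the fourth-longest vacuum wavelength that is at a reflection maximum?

760 nm

Top surface (1.0 → 1.53): reflection off a higher-index medium gives a half-wave phase shift.
At the lower boundary (n = 1.53 to n = 2.39) the reflected ray undergoes a half-wave phase shift.
Net: no relative phase inversion (both shifts match).
For bright reflection here: 2 n t = m λ.
λ = 2 n t / m. The fourth-longest wavelength is m = 4: λ = 2 × 1.53 × 993 / 4.00 = 760 nm.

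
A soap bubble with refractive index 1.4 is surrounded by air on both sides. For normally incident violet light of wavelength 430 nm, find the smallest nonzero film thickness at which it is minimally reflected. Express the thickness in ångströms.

1536 Å

Ray reflecting at the top interface goes from n = 1.0 toward n = 1.4: a half-wave phase shift.
Ray reflecting at the bottom interface goes from n = 1.4 toward n = 1.0: no phase shift.
Exactly one π shift → a net half-wave offset.
For weak reflection here: 2 n t = m λ.
Minimum nonzero at m = 1: t = λ / (2 n) = 430 / (2 × 1.4) = 154 nm.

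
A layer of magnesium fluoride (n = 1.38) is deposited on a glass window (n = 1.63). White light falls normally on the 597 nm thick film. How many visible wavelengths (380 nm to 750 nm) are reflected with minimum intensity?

Top surface (1.0 → 1.38): reflection off a higher-index medium gives a half-wave phase shift.
Bottom surface (1.38 → 1.63): reflection off a higher-index medium gives a half-wave phase shift.
The two reflections carry the same phase change, so no net offset.
For dark reflection here: 2 n t = (m + ½) λ.
λ = 2 n t / (m + ½) = 1648 / (m + ½) nm.
m=1: 1098 nm (IR); m=2: 659 nm (visible); m=3: 471 nm (visible); m=4: 366 nm (UV).

2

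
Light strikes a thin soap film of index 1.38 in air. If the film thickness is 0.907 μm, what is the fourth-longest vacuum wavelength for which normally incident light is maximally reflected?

At the upper boundary (n = 1.0 to n = 1.38) the reflected ray undergoes a half-wave phase shift.
At the lower boundary (n = 1.38 to n = 1.0) the reflected ray undergoes no phase shift.
The two reflections differ by half a wavelength.
So the condition for constructive reflection is 2 n t = (m + ½) λ.
λ = 2 n t / (m + ½). The fourth-longest wavelength is m = 3: λ = 2 × 1.38 × 907 / 3.50 = 715 nm.

715 nm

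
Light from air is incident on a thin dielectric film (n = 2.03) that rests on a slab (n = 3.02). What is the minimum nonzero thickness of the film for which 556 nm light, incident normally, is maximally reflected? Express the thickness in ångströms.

Ray reflecting at the top interface goes from n = 1.0 toward n = 2.03: a half-wave phase shift.
At the lower boundary (n = 2.03 to n = 3.02) the reflected ray undergoes a half-wave phase shift.
Net: no relative phase inversion (both shifts match).
For maximum reflection here: 2 n t = m λ.
Minimum nonzero at m = 1: t = λ / (2 n) = 556 / (2 × 2.03) = 137 nm.

1369 Å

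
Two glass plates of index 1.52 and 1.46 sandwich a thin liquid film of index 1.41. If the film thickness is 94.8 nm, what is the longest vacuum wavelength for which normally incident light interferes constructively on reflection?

At the upper boundary (n = 1.52 to n = 1.41) the reflected ray undergoes no phase shift.
At the lower boundary (n = 1.41 to n = 1.46) the reflected ray undergoes a half-wave phase shift.
Exactly one π shift → a net half-wave offset.
With one net inversion, constructive interference in reflection requires 2 n t = (m + ½) λ.
λ = 2 n t / (m + ½). The longest wavelength is m = 0: λ = 2 × 1.41 × 94.8 / 0.500 = 535 nm.

535 nm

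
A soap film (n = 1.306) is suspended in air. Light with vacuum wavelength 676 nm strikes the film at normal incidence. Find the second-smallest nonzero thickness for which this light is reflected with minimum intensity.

Top surface (1.0 → 1.306): reflection off a higher-index medium gives a half-wave phase shift.
Bottom surface (1.306 → 1.0): reflection off a lower-index medium gives no phase shift.
Net: one phase inversion between the two reflected rays.
So the condition for destructive reflection is 2 n t = m λ.
The second-smallest nonzero thickness corresponds to m = 2: t = m λ / (2 n) = 2.00 × 676 / (2 × 1.306) = 518 nm.

518 nm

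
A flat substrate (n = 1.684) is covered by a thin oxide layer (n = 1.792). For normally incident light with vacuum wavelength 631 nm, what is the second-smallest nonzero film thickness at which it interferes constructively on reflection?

Top surface (1.0 → 1.792): reflection off a higher-index medium gives a half-wave phase shift.
At the lower boundary (n = 1.792 to n = 1.684) the reflected ray undergoes no phase shift.
Net: one phase inversion between the two reflected rays.
With one net inversion, constructive interference in reflection requires 2 n t = (m + ½) λ.
The second-smallest nonzero thickness corresponds to m = 1: t = (m + ½) λ / (2 n) = 1.50 × 631 / (2 × 1.792) = 264 nm.

264 nm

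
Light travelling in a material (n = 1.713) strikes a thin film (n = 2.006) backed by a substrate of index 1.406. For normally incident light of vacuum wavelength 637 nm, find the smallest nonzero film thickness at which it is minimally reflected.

159 nm

Ray reflecting at the top interface goes from n = 1.713 toward n = 2.006: a half-wave phase shift.
At the lower boundary (n = 2.006 to n = 1.406) the reflected ray undergoes no phase shift.
The two reflections differ by half a wavelength.
For dark reflection here: 2 n t = m λ.
Minimum nonzero at m = 1: t = λ / (2 n) = 637 / (2 × 2.006) = 159 nm.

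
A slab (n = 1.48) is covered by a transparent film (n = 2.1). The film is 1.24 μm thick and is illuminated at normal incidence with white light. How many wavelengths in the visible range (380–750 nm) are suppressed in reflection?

7

At the upper boundary (n = 1.0 to n = 2.1) the reflected ray undergoes a half-wave phase shift.
Bottom surface (2.1 → 1.48): reflection off a lower-index medium gives no phase shift.
Net: one phase inversion between the two reflected rays.
With one net inversion, destructive interference in reflection requires 2 n t = m λ.
λ = 2 n t / m = 5208 / m nm.
m=6: 868 nm (IR); m=7: 744 nm (visible); m=8: 651 nm (visible); m=9: 579 nm (visible); m=10: 521 nm (visible); m=11: 473 nm (visible); m=12: 434 nm (visible); m=13: 401 nm (visible); m=14: 372 nm (UV).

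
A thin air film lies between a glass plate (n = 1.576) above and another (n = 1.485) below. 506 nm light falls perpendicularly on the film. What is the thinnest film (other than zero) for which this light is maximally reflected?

127 nm

At the upper boundary (n = 1.576 to n = 1.0) the reflected ray undergoes no phase shift.
At the lower boundary (n = 1.0 to n = 1.485) the reflected ray undergoes a half-wave phase shift.
Exactly one π shift → a net half-wave offset.
So the condition for constructive reflection is 2 n t = (m + ½) λ.
Minimum at m = 0: t = λ / (4 n) = 506 / (4 × 1.0) = 127 nm.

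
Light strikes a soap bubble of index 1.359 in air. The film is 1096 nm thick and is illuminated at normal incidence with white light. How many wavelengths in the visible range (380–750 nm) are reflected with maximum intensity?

Ray reflecting at the top interface goes from n = 1.0 toward n = 1.359: a half-wave phase shift.
At the lower boundary (n = 1.359 to n = 1.0) the reflected ray undergoes no phase shift.
Net: one phase inversion between the two reflected rays.
So the condition for constructive reflection is 2 n t = (m + ½) λ.
λ = 2 n t / (m + ½) = 2979 / (m + ½) nm.
m=3: 851 nm (IR); m=4: 662 nm (visible); m=5: 542 nm (visible); m=6: 458 nm (visible); m=7: 397 nm (visible); m=8: 350 nm (UV).

4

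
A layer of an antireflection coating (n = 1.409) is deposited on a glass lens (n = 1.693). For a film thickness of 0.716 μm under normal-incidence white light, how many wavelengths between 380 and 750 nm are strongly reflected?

3

Ray reflecting at the top interface goes from n = 1.0 toward n = 1.409: a half-wave phase shift.
Bottom surface (1.409 → 1.693): reflection off a higher-index medium gives a half-wave phase shift.
The two reflections carry the same phase change, so no net offset.
So the condition for constructive reflection is 2 n t = m λ.
λ = 2 n t / m = 2018 / m nm.
m=2: 1009 nm (IR); m=3: 673 nm (visible); m=4: 504 nm (visible); m=5: 404 nm (visible); m=6: 336 nm (UV).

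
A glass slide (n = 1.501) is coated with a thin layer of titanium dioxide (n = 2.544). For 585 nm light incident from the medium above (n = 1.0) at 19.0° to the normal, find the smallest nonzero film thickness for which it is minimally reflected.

At the upper boundary (n = 1.0 to n = 2.544) the reflected ray undergoes a half-wave phase shift.
Bottom surface (2.544 → 1.501): reflection off a lower-index medium gives no phase shift.
The two reflections differ by half a wavelength.
For weak reflection here: 2 n t cos θ_r = m λ.
Snell's law: 1.0 sin 19.0° = 2.544 sin θ_r → sin θ_r = 0.128, cos θ_r = 0.992.
Minimum nonzero at m = 1: t = λ / (2 n cos θ_r) = 585 / (2 × 2.544 × 0.992) = 116 nm.

116 nm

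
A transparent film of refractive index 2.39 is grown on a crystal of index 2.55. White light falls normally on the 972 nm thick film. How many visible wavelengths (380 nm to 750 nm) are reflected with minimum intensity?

Ray reflecting at the top interface goes from n = 1.0 toward n = 2.39: a half-wave phase shift.
At the lower boundary (n = 2.39 to n = 2.55) the reflected ray undergoes a half-wave phase shift.
The two reflections carry the same phase change, so no net offset.
For weak reflection here: 2 n t = (m + ½) λ.
λ = 2 n t / (m + ½) = 4646 / (m + ½) nm.
m=5: 845 nm (IR); m=6: 715 nm (visible); m=7: 619 nm (visible); m=8: 547 nm (visible); m=9: 489 nm (visible); m=10: 442 nm (visible); m=11: 404 nm (visible); m=12: 372 nm (UV).

6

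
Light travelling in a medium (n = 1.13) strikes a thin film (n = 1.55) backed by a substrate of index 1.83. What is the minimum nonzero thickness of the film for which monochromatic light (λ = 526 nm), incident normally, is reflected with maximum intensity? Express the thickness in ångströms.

Ray reflecting at the top interface goes from n = 1.13 toward n = 1.55: a half-wave phase shift.
Ray reflecting at the bottom interface goes from n = 1.55 toward n = 1.83: a half-wave phase shift.
Zero or two π shifts → no net half-wave offset.
So the condition for constructive reflection is 2 n t = m λ.
Minimum nonzero at m = 1: t = λ / (2 n) = 526 / (2 × 1.55) = 170 nm.

1697 Å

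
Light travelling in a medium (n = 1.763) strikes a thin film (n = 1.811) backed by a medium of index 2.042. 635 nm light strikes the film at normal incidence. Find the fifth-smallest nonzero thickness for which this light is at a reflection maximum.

877 nm

Top surface (1.763 → 1.811): reflection off a higher-index medium gives a half-wave phase shift.
Ray reflecting at the bottom interface goes from n = 1.811 toward n = 2.042: a half-wave phase shift.
Net: no relative phase inversion (both shifts match).
So the condition for constructive reflection is 2 n t = m λ.
The fifth-smallest nonzero thickness corresponds to m = 5: t = m λ / (2 n) = 5.00 × 635 / (2 × 1.811) = 877 nm.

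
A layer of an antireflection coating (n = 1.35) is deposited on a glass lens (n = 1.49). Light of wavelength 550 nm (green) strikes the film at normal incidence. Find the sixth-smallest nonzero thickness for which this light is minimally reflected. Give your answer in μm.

1.12 μm

Ray reflecting at the top interface goes from n = 1.0 toward n = 1.35: a half-wave phase shift.
Ray reflecting at the bottom interface goes from n = 1.35 toward n = 1.49: a half-wave phase shift.
The two reflections carry the same phase change, so no net offset.
For dark reflection here: 2 n t = (m + ½) λ.
The sixth-smallest nonzero thickness corresponds to m = 5: t = (m + ½) λ / (2 n) = 5.50 × 550 / (2 × 1.35) = 1120 nm.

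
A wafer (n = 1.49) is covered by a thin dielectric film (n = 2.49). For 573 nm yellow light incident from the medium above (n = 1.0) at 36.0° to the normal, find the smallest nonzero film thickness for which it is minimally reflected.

Ray reflecting at the top interface goes from n = 1.0 toward n = 2.49: a half-wave phase shift.
Ray reflecting at the bottom interface goes from n = 2.49 toward n = 1.49: no phase shift.
Net: one phase inversion between the two reflected rays.
For weak reflection here: 2 n t cos θ_r = m λ.
Snell's law: 1.0 sin 36.0° = 2.49 sin θ_r → sin θ_r = 0.236, cos θ_r = 0.972.
Minimum nonzero at m = 1: t = λ / (2 n cos θ_r) = 573 / (2 × 2.49 × 0.972) = 118 nm.

118 nm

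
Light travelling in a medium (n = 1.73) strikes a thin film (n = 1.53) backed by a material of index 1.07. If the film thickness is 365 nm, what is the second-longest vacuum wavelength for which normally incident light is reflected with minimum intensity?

Ray reflecting at the top interface goes from n = 1.73 toward n = 1.53: no phase shift.
At the lower boundary (n = 1.53 to n = 1.07) the reflected ray undergoes no phase shift.
Zero or two π shifts → no net half-wave offset.
For dark reflection here: 2 n t = (m + ½) λ.
λ = 2 n t / (m + ½). The second-longest wavelength is m = 1: λ = 2 × 1.53 × 365 / 1.50 = 745 nm.

745 nm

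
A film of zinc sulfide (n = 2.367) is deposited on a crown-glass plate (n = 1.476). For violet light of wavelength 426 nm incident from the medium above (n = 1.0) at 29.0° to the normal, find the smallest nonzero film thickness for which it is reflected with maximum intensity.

Ray reflecting at the top interface goes from n = 1.0 toward n = 2.367: a half-wave phase shift.
Ray reflecting at the bottom interface goes from n = 2.367 toward n = 1.476: no phase shift.
Net: one phase inversion between the two reflected rays.
So the condition for constructive reflection is 2 n t cos θ_r = (m + ½) λ.
Snell's law: 1.0 sin 29.0° = 2.367 sin θ_r → sin θ_r = 0.205, cos θ_r = 0.979.
Minimum at m = 0: t = λ / (4 n cos θ_r) = 426 / (4 × 2.367 × 0.979) = 46.0 nm.

46.0 nm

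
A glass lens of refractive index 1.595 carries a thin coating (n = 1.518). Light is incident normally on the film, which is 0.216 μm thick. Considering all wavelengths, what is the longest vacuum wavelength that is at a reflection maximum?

At the upper boundary (n = 1.0 to n = 1.518) the reflected ray undergoes a half-wave phase shift.
At the lower boundary (n = 1.518 to n = 1.595) the reflected ray undergoes a half-wave phase shift.
The two reflections carry the same phase change, so no net offset.
With no net inversion, constructive interference in reflection requires 2 n t = m λ.
λ = 2 n t / m. The longest wavelength is m = 1: λ = 2 × 1.518 × 216 / 1.00 = 656 nm.

656 nm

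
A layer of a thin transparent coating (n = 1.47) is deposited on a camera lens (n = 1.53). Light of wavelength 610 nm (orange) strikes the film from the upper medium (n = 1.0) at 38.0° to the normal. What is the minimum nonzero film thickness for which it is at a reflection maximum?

228 nm

Top surface (1.0 → 1.47): reflection off a higher-index medium gives a half-wave phase shift.
At the lower boundary (n = 1.47 to n = 1.53) the reflected ray undergoes a half-wave phase shift.
Zero or two π shifts → no net half-wave offset.
So the condition for constructive reflection is 2 n t cos θ_r = m λ.
Snell's law: 1.0 sin 38.0° = 1.47 sin θ_r → sin θ_r = 0.419, cos θ_r = 0.908.
Minimum nonzero at m = 1: t = λ / (2 n cos θ_r) = 610 / (2 × 1.47 × 0.908) = 228 nm.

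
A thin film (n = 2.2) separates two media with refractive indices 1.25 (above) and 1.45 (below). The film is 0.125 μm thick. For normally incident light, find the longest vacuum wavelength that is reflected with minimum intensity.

Top surface (1.25 → 2.2): reflection off a higher-index medium gives a half-wave phase shift.
Ray reflecting at the bottom interface goes from n = 2.2 toward n = 1.45: no phase shift.
The two reflections differ by half a wavelength.
So the condition for destructive reflection is 2 n t = m λ.
λ = 2 n t / m. The longest wavelength is m = 1: λ = 2 × 2.2 × 125 / 1.00 = 550 nm.

550 nm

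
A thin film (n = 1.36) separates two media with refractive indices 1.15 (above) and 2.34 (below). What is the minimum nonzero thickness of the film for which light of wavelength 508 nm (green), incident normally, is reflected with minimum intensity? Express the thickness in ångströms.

934 Å

Top surface (1.15 → 1.36): reflection off a higher-index medium gives a half-wave phase shift.
Bottom surface (1.36 → 2.34): reflection off a higher-index medium gives a half-wave phase shift.
Net: no relative phase inversion (both shifts match).
For dark reflection here: 2 n t = (m + ½) λ.
Minimum at m = 0: t = λ / (4 n) = 508 / (4 × 1.36) = 93.4 nm.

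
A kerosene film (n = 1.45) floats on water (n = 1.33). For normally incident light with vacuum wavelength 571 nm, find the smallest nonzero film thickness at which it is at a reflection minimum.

Ray reflecting at the top interface goes from n = 1.0 toward n = 1.45: a half-wave phase shift.
Bottom surface (1.45 → 1.33): reflection off a lower-index medium gives no phase shift.
Net: one phase inversion between the two reflected rays.
So the condition for destructive reflection is 2 n t = m λ.
Minimum nonzero at m = 1: t = λ / (2 n) = 571 / (2 × 1.45) = 197 nm.

197 nm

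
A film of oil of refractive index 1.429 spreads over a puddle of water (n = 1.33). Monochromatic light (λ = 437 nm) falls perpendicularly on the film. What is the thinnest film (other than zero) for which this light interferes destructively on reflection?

Top surface (1.0 → 1.429): reflection off a higher-index medium gives a half-wave phase shift.
Bottom surface (1.429 → 1.33): reflection off a lower-index medium gives no phase shift.
The two reflections differ by half a wavelength.
So the condition for destructive reflection is 2 n t = m λ.
Minimum nonzero at m = 1: t = λ / (2 n) = 437 / (2 × 1.429) = 153 nm.

153 nm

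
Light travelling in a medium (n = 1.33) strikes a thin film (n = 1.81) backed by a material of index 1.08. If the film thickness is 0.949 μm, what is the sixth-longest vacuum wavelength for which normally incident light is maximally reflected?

625 nm

Top surface (1.33 → 1.81): reflection off a higher-index medium gives a half-wave phase shift.
Bottom surface (1.81 → 1.08): reflection off a lower-index medium gives no phase shift.
The two reflections differ by half a wavelength.
So the condition for constructive reflection is 2 n t = (m + ½) λ.
λ = 2 n t / (m + ½). The sixth-longest wavelength is m = 5: λ = 2 × 1.81 × 949 / 5.50 = 625 nm.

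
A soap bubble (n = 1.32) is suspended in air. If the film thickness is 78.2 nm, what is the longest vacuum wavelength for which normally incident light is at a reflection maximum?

Ray reflecting at the top interface goes from n = 1.0 toward n = 1.32: a half-wave phase shift.
At the lower boundary (n = 1.32 to n = 1.0) the reflected ray undergoes no phase shift.
Net: one phase inversion between the two reflected rays.
For maximum reflection here: 2 n t = (m + ½) λ.
λ = 2 n t / (m + ½). The longest wavelength is m = 0: λ = 2 × 1.32 × 78.2 / 0.500 = 413 nm.

413 nm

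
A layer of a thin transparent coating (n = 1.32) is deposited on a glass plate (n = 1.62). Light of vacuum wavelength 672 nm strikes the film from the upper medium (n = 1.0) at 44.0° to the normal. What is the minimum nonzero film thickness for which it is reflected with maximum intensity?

299 nm

Top surface (1.0 → 1.32): reflection off a higher-index medium gives a half-wave phase shift.
Bottom surface (1.32 → 1.62): reflection off a higher-index medium gives a half-wave phase shift.
Zero or two π shifts → no net half-wave offset.
So the condition for constructive reflection is 2 n t cos θ_r = m λ.
Snell's law: 1.0 sin 44.0° = 1.32 sin θ_r → sin θ_r = 0.526, cos θ_r = 0.850.
Minimum nonzero at m = 1: t = λ / (2 n cos θ_r) = 672 / (2 × 1.32 × 0.850) = 299 nm.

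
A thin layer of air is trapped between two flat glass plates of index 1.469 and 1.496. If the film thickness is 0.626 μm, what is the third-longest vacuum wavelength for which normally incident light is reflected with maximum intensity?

At the upper boundary (n = 1.469 to n = 1.0) the reflected ray undergoes no phase shift.
Bottom surface (1.0 → 1.496): reflection off a higher-index medium gives a half-wave phase shift.
Exactly one π shift → a net half-wave offset.
So the condition for constructive reflection is 2 n t = (m + ½) λ.
λ = 2 n t / (m + ½). The third-longest wavelength is m = 2: λ = 2 × 1.0 × 626 / 2.50 = 501 nm.

501 nm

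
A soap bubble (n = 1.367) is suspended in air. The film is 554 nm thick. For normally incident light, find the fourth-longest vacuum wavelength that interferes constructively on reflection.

433 nm

At the upper boundary (n = 1.0 to n = 1.367) the reflected ray undergoes a half-wave phase shift.
At the lower boundary (n = 1.367 to n = 1.0) the reflected ray undergoes no phase shift.
Exactly one π shift → a net half-wave offset.
With one net inversion, constructive interference in reflection requires 2 n t = (m + ½) λ.
λ = 2 n t / (m + ½). The fourth-longest wavelength is m = 3: λ = 2 × 1.367 × 554 / 3.50 = 433 nm.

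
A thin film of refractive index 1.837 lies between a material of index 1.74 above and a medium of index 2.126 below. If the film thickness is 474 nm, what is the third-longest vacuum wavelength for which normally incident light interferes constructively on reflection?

Ray reflecting at the top interface goes from n = 1.74 toward n = 1.837: a half-wave phase shift.
Bottom surface (1.837 → 2.126): reflection off a higher-index medium gives a half-wave phase shift.
The two reflections carry the same phase change, so no net offset.
With no net inversion, constructive interference in reflection requires 2 n t = m λ.
λ = 2 n t / m. The third-longest wavelength is m = 3: λ = 2 × 1.837 × 474 / 3.00 = 580 nm.

580 nm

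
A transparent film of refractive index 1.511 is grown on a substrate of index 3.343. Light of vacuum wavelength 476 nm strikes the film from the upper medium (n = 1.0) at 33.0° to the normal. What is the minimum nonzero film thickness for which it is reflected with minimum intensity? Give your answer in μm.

0.0844 μm

At the upper boundary (n = 1.0 to n = 1.511) the reflected ray undergoes a half-wave phase shift.
Ray reflecting at the bottom interface goes from n = 1.511 toward n = 3.343: a half-wave phase shift.
Zero or two π shifts → no net half-wave offset.
With no net inversion, destructive interference in reflection requires 2 n t cos θ_r = (m + ½) λ.
Snell's law: 1.0 sin 33.0° = 1.511 sin θ_r → sin θ_r = 0.360, cos θ_r = 0.933.
Minimum at m = 0: t = λ / (4 n cos θ_r) = 476 / (4 × 1.511 × 0.933) = 84.4 nm.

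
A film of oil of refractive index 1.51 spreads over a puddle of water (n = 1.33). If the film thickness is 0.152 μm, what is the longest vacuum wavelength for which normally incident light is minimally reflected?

459 nm

At the upper boundary (n = 1.0 to n = 1.51) the reflected ray undergoes a half-wave phase shift.
Ray reflecting at the bottom interface goes from n = 1.51 toward n = 1.33: no phase shift.
Net: one phase inversion between the two reflected rays.
So the condition for destructive reflection is 2 n t = m λ.
λ = 2 n t / m. The longest wavelength is m = 1: λ = 2 × 1.51 × 152 / 1.00 = 459 nm.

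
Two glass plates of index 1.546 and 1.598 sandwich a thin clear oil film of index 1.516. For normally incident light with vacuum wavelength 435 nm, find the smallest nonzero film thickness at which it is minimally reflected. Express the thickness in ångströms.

1435 Å

Top surface (1.546 → 1.516): reflection off a lower-index medium gives no phase shift.
Ray reflecting at the bottom interface goes from n = 1.516 toward n = 1.598: a half-wave phase shift.
The two reflections differ by half a wavelength.
With one net inversion, destructive interference in reflection requires 2 n t = m λ.
Minimum nonzero at m = 1: t = λ / (2 n) = 435 / (2 × 1.516) = 143 nm.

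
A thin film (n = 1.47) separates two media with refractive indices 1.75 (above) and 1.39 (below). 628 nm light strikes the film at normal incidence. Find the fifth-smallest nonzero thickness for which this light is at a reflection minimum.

At the upper boundary (n = 1.75 to n = 1.47) the reflected ray undergoes no phase shift.
Ray reflecting at the bottom interface goes from n = 1.47 toward n = 1.39: no phase shift.
Zero or two π shifts → no net half-wave offset.
So the condition for destructive reflection is 2 n t = (m + ½) λ.
The fifth-smallest nonzero thickness corresponds to m = 4: t = (m + ½) λ / (2 n) = 4.50 × 628 / (2 × 1.47) = 961 nm.

961 nm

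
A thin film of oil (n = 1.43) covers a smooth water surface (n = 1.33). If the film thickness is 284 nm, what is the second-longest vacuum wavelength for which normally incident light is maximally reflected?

541 nm

At the upper boundary (n = 1.0 to n = 1.43) the reflected ray undergoes a half-wave phase shift.
At the lower boundary (n = 1.43 to n = 1.33) the reflected ray undergoes no phase shift.
The two reflections differ by half a wavelength.
For strong reflection here: 2 n t = (m + ½) λ.
λ = 2 n t / (m + ½). The second-longest wavelength is m = 1: λ = 2 × 1.43 × 284 / 1.50 = 541 nm.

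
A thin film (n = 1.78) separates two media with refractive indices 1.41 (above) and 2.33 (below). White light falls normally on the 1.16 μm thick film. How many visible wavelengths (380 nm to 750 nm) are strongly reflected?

5

Top surface (1.41 → 1.78): reflection off a higher-index medium gives a half-wave phase shift.
Ray reflecting at the bottom interface goes from n = 1.78 toward n = 2.33: a half-wave phase shift.
The two reflections carry the same phase change, so no net offset.
So the condition for constructive reflection is 2 n t = m λ.
λ = 2 n t / m = 4130 / m nm.
m=5: 826 nm (IR); m=6: 688 nm (visible); m=7: 590 nm (visible); m=8: 516 nm (visible); m=9: 459 nm (visible); m=10: 413 nm (visible); m=11: 375 nm (UV).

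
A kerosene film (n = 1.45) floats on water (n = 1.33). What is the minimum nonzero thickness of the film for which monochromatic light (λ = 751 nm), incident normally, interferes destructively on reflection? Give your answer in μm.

Ray reflecting at the top interface goes from n = 1.0 toward n = 1.45: a half-wave phase shift.
Ray reflecting at the bottom interface goes from n = 1.45 toward n = 1.33: no phase shift.
Net: one phase inversion between the two reflected rays.
So the condition for destructive reflection is 2 n t = m λ.
Minimum nonzero at m = 1: t = λ / (2 n) = 751 / (2 × 1.45) = 259 nm.

0.259 μm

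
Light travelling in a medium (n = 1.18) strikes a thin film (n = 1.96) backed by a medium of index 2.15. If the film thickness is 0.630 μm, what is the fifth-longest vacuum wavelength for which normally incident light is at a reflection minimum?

Top surface (1.18 → 1.96): reflection off a higher-index medium gives a half-wave phase shift.
At the lower boundary (n = 1.96 to n = 2.15) the reflected ray undergoes a half-wave phase shift.
The two reflections carry the same phase change, so no net offset.
So the condition for destructive reflection is 2 n t = (m + ½) λ.
λ = 2 n t / (m + ½). The fifth-longest wavelength is m = 4: λ = 2 × 1.96 × 630 / 4.50 = 549 nm.

549 nm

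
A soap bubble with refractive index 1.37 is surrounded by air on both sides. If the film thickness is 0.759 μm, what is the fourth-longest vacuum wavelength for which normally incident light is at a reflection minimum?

At the upper boundary (n = 1.0 to n = 1.37) the reflected ray undergoes a half-wave phase shift.
Ray reflecting at the bottom interface goes from n = 1.37 toward n = 1.0: no phase shift.
Net: one phase inversion between the two reflected rays.
So the condition for destructive reflection is 2 n t = m λ.
λ = 2 n t / m. The fourth-longest wavelength is m = 4: λ = 2 × 1.37 × 759 / 4.00 = 520 nm.

520 nm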